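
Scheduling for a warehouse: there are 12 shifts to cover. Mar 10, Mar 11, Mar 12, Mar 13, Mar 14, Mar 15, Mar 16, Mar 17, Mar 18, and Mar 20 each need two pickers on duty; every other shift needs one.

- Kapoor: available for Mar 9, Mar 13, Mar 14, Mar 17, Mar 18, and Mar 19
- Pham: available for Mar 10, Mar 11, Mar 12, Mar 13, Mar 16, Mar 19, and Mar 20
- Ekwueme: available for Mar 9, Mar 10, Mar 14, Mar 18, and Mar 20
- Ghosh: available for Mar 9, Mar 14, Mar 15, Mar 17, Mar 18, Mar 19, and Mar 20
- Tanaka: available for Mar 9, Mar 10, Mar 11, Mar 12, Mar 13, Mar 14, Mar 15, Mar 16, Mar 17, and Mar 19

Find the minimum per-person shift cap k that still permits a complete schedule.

With 5 pickers and 22 worker-slots to fill, someone must work at least ⌈22/5⌉ = 5 shifts, so k ≥ 5.
k = 5 works: Mar 9→Kapoor, Mar 10→Pham+Ekwueme, Mar 11→Pham+Tanaka, Mar 12→Pham+Tanaka, Mar 13→Kapoor+Pham, Mar 14→Ekwueme+Ghosh, Mar 15→Ghosh+Tanaka, Mar 16→Pham+Tanaka, Mar 17→Kapoor+Ghosh, Mar 18→Kapoor+Ekwueme, Mar 19→Kapoor, Mar 20→Ekwueme+Ghosh.
Loads: Kapoor 5, Pham 5, Ekwueme 4, Ghosh 4, Tanaka 4 — all ≤ 5.

5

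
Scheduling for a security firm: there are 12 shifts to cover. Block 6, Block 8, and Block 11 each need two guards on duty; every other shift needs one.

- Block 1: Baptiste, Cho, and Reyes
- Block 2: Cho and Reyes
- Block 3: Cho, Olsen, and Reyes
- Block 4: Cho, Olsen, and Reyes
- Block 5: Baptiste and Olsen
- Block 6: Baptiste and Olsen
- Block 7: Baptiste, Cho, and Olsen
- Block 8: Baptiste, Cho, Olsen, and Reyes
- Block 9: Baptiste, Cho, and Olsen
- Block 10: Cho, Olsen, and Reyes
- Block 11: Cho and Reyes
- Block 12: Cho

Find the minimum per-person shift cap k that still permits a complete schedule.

4

With 4 guards and 15 worker-slots to fill, someone must work at least ⌈15/4⌉ = 4 shifts, so k ≥ 4.
k = 4 works: Block 1→Baptiste, Block 2→Cho, Block 3→Cho, Block 4→Olsen, Block 5→Baptiste, Block 6→Baptiste+Olsen, Block 7→Baptiste, Block 8→Olsen+Reyes, Block 9→Olsen, Block 10→Reyes, Block 11→Cho+Reyes, Block 12→Cho.
Loads: Baptiste 4, Cho 4, Olsen 4, Reyes 3 — all ≤ 4.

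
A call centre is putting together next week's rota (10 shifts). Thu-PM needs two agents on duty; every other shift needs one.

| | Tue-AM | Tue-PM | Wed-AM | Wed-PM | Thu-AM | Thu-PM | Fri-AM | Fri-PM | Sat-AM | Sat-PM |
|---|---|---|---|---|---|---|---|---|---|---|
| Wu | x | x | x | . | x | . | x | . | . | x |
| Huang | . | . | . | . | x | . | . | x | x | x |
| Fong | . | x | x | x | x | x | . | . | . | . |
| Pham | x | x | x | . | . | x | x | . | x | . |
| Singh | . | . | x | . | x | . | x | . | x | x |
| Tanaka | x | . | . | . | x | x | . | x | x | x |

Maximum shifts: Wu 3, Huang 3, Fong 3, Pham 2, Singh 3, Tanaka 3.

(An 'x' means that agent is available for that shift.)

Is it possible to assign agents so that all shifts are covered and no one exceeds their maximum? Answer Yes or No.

Yes

Wed-PM can only be covered by Fong, so that assignment is forced.
One valid schedule: Tue-AM→Wu, Tue-PM→Wu, Wed-AM→Fong, Wed-PM→Fong, Thu-AM→Singh, Thu-PM→Fong+Pham, Fri-AM→Wu, Fri-PM→Huang, Sat-AM→Huang, Sat-PM→Huang.
Loads: Wu 3/3, Huang 3/3, Fong 3/3, Pham 1/2, Singh 1/3, Tanaka 0/3 — all within limits.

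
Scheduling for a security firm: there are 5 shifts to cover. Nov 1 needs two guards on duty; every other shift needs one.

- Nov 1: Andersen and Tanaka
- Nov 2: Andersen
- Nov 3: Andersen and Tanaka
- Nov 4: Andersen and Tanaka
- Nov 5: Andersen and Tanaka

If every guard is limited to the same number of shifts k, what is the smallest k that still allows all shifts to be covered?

3

With 2 guards and 6 worker-slots to fill, someone must work at least ⌈6/2⌉ = 3 shifts, so k ≥ 3.
k = 3 works: Nov 1→Andersen+Tanaka, Nov 2→Andersen, Nov 3→Andersen, Nov 4→Tanaka, Nov 5→Tanaka.
Loads: Andersen 3, Tanaka 3 — all ≤ 3.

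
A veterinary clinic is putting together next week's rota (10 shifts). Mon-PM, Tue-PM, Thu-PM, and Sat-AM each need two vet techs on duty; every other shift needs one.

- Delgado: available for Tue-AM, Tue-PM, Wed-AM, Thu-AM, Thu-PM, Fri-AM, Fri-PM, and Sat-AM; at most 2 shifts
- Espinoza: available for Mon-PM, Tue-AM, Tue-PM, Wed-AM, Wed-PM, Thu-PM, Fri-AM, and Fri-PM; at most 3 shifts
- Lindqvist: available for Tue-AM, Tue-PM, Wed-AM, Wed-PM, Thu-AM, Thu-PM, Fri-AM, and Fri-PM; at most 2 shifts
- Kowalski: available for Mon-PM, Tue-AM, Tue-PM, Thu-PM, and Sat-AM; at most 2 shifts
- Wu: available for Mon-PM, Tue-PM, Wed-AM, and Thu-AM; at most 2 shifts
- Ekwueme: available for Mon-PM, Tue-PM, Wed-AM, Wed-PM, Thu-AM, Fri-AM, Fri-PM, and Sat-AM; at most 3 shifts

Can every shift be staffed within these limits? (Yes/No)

Yes

One valid schedule: Mon-PM→Wu+Ekwueme, Tue-AM→Delgado, Tue-PM→Wu+Ekwueme, Wed-AM→Ekwueme, Wed-PM→Espinoza, Thu-AM→Lindqvist, Thu-PM→Lindqvist+Kowalski, Fri-AM→Espinoza, Fri-PM→Espinoza, Sat-AM→Delgado+Kowalski.
Loads: Delgado 2/2, Espinoza 3/3, Lindqvist 2/2, Kowalski 2/2, Wu 2/2, Ekwueme 3/3 — all within limits.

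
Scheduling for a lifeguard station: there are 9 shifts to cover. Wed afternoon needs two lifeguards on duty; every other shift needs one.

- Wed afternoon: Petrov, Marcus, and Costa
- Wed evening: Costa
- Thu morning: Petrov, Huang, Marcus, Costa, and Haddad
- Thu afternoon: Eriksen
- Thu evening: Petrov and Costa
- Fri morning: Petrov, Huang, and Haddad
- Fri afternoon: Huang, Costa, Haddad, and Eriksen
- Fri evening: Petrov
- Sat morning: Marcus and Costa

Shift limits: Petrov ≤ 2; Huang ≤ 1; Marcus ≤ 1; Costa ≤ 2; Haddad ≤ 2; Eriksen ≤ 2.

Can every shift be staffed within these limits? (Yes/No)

No

Total capacity is 10 and 10 slots are needed, so capacity alone doesn't rule it out.
Shifts {Wed afternoon, Wed evening, Thu evening, Fri evening, Sat morning} need 6 worker-slots in total, but the lifeguards available for any of those shifts (Petrov, Marcus, and Costa) can supply at most 5 among them. So no valid schedule exists.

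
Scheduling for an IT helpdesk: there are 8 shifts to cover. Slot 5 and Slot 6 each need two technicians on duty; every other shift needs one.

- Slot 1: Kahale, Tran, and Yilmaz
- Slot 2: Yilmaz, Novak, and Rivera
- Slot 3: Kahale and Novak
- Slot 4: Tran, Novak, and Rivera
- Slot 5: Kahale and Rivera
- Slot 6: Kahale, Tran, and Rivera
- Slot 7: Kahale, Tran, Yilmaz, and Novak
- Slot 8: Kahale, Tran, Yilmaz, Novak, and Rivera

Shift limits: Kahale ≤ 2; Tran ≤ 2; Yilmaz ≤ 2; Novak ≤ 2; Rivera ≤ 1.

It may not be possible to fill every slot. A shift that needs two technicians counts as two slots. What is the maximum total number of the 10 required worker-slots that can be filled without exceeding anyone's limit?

Total capacity across all technicians is 2+2+2+2+1 = 9, and 10 slots are needed, so at most 9 can be filled.
An assignment achieving 9: Slot 1→Tran, Slot 2→Yilmaz, Slot 3→Kahale, Slot 4→Novak, Slot 5→Kahale+Rivera, Slot 6→Tran, Slot 7→Yilmaz, Slot 8→Novak.
Loads: Kahale 2/2, Tran 2/2, Yilmaz 2/2, Novak 2/2, Rivera 1/1.

9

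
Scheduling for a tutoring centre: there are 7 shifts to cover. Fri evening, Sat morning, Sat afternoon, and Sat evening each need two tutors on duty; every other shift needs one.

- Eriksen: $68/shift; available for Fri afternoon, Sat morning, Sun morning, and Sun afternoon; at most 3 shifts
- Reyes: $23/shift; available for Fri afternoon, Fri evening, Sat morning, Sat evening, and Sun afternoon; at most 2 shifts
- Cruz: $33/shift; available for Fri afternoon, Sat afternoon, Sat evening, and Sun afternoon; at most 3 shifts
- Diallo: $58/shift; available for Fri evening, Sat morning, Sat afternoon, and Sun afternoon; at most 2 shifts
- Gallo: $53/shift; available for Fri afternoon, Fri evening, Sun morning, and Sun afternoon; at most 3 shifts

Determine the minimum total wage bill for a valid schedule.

$488

Sat afternoon can only be covered by Cruz and Diallo, so that assignment is forced.
Sat evening can only be covered by Reyes and Cruz, so that assignment is forced.
Picking the cheapest available tutor for each shift independently would cost $403, but that ignores the shift limits.
An optimal schedule: Fri afternoon→Cruz, Fri evening→Reyes+Gallo, Sat morning→Diallo+Eriksen, Sat afternoon→Cruz+Diallo, Sat evening→Reyes+Cruz, Sun morning→Gallo, Sun afternoon→Gallo.
Total: 33 + 23 + 53 + 58 + 68 + 33 + 58 + 23 + 33 + 53 + 53 = $488.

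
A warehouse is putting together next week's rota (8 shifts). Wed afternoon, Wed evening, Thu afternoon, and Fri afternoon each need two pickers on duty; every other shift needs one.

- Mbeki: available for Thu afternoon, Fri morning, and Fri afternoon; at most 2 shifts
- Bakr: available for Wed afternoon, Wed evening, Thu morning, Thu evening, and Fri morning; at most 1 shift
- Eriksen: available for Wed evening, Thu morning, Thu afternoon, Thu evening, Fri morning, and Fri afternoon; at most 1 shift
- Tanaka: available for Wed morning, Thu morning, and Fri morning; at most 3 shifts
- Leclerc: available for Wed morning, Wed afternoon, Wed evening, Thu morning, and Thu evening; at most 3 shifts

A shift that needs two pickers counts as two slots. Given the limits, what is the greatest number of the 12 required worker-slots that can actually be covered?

Total capacity across all pickers is 2+1+1+3+3 = 10, and 12 slots are needed, so at most 10 can be filled.
An assignment achieving 10: Wed morning→Tanaka, Wed afternoon→Bakr+Leclerc, Wed evening→Leclerc, Thu morning→Tanaka, Thu afternoon→Mbeki+Eriksen, Thu evening→Leclerc, Fri morning→Tanaka, Fri afternoon→Mbeki.
Loads: Mbeki 2/2, Bakr 1/1, Eriksen 1/1, Tanaka 3/3, Leclerc 3/3.

10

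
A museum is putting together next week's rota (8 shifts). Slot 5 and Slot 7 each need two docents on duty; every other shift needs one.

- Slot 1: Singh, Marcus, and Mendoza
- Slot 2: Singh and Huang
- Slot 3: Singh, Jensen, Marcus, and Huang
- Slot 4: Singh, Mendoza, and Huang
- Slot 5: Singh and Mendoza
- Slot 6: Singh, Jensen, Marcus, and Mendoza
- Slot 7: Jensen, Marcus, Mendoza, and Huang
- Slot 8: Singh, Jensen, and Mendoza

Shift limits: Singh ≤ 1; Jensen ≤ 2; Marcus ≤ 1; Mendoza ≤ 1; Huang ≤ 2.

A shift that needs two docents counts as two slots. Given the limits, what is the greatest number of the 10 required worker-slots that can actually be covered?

7

Total capacity across all docents is 1+2+1+1+2 = 7, and 10 slots are needed, so at most 7 can be filled.
An assignment achieving 7: Slot 1→Marcus, Slot 2→Singh, Slot 3→Jensen, Slot 4→Huang, Slot 5→Mendoza, Slot 7→Huang, Slot 8→Jensen.
Loads: Singh 1/1, Jensen 2/2, Marcus 1/1, Mendoza 1/1, Huang 2/2.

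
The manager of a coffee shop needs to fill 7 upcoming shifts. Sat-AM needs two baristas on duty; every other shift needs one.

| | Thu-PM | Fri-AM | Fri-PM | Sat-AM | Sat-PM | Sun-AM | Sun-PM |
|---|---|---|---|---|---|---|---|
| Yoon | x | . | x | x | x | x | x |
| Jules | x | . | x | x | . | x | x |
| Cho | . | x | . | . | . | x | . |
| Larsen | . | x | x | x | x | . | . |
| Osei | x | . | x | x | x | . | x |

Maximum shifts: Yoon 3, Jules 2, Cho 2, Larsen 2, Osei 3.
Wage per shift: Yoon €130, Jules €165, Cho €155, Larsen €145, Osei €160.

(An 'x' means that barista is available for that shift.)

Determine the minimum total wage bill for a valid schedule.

Picking the cheapest available barista for each shift independently would cost €1070, but that ignores the shift limits.
An optimal schedule: Thu-PM→Yoon, Fri-AM→Cho, Fri-PM→Larsen, Sat-AM→Larsen+Osei, Sat-PM→Yoon, Sun-AM→Cho, Sun-PM→Yoon.
Total: 130 + 155 + 145 + 145 + 160 + 130 + 155 + 130 = €1150.

€1150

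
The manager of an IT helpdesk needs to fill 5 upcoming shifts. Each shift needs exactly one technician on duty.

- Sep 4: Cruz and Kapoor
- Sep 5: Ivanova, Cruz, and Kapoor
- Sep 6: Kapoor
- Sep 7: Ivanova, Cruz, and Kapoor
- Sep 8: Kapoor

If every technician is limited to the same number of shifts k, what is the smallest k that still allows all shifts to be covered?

With 3 technicians and 5 worker-slots to fill, someone must work at least ⌈5/3⌉ = 2 shifts, so k ≥ 2.
k = 2 works: Sep 4→Cruz, Sep 5→Ivanova, Sep 6→Kapoor, Sep 7→Ivanova, Sep 8→Kapoor.
Loads: Ivanova 2, Cruz 1, Kapoor 2 — all ≤ 2.

2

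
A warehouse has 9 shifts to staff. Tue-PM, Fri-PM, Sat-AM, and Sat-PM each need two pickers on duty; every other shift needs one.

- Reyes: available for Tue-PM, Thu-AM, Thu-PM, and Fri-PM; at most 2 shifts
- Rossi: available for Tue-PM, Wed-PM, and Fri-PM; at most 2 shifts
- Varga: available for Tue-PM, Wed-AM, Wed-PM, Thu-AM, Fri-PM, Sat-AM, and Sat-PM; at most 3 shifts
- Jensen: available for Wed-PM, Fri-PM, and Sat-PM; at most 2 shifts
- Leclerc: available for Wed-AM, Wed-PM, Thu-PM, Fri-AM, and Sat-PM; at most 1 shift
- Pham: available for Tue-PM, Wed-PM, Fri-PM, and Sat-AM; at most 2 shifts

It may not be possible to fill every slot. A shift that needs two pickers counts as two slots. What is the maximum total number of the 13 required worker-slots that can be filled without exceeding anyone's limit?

Total capacity across all pickers is 2+2+3+2+1+2 = 12, and 13 slots are needed, so at most 12 can be filled.
An assignment achieving 12: Tue-PM→Rossi+Pham, Wed-AM→Varga, Wed-PM→Rossi, Thu-AM→Reyes, Thu-PM→Reyes, Fri-AM→Leclerc, Fri-PM→Jensen, Sat-AM→Varga+Pham, Sat-PM→Varga+Jensen.
Loads: Reyes 2/2, Rossi 2/2, Varga 3/3, Jensen 2/2, Leclerc 1/1, Pham 2/2.

12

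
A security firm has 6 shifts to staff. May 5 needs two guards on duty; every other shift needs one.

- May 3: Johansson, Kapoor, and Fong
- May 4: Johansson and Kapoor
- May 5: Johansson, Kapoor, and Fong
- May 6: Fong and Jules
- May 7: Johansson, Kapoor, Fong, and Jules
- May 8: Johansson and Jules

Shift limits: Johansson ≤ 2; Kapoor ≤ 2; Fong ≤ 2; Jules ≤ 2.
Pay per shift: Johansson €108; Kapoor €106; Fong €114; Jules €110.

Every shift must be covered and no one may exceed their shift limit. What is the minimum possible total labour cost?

Picking the cheapest available guard for each shift independently would cost €750, but that ignores the shift limits.
An optimal schedule: May 3→Kapoor, May 4→Kapoor, May 5→Johansson+Fong, May 6→Jules, May 7→Jules, May 8→Johansson.
Total: 106 + 106 + 108 + 114 + 110 + 110 + 108 = €762.

€762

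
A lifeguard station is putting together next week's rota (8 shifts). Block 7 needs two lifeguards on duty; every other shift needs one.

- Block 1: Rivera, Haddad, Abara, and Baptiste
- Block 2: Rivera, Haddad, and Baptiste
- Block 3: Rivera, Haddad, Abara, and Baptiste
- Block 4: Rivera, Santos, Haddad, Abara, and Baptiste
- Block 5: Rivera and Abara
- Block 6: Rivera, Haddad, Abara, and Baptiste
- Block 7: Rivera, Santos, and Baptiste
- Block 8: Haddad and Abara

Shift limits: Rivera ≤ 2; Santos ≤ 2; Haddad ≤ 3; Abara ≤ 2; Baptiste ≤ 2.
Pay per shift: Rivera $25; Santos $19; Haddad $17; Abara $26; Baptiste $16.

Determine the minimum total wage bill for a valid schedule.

Picking the cheapest available lifeguard for each shift independently would cost $157, but that ignores the shift limits.
An optimal schedule: Block 1→Haddad, Block 2→Baptiste, Block 3→Haddad, Block 4→Santos, Block 5→Rivera, Block 6→Rivera, Block 7→Baptiste+Santos, Block 8→Haddad.
Total: 17 + 16 + 17 + 19 + 25 + 25 + 16 + 19 + 17 = $171.

$171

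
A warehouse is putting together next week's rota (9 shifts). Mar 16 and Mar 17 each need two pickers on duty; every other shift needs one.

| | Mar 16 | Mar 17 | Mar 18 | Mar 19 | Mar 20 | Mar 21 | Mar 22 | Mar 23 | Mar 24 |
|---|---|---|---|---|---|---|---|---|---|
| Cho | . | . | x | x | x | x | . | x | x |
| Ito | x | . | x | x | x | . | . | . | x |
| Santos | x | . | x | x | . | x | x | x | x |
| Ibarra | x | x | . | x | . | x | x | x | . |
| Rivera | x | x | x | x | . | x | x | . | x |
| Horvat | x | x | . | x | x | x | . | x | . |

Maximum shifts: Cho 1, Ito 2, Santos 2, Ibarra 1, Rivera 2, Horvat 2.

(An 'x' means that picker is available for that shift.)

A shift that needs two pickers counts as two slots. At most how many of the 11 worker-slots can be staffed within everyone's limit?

10

Total capacity across all pickers is 1+2+2+1+2+2 = 10, and 11 slots are needed, so at most 10 can be filled.
An assignment achieving 10: Mar 16→Rivera+Horvat, Mar 17→Ibarra+Rivera, Mar 18→Ito, Mar 20→Cho, Mar 21→Horvat, Mar 22→Santos, Mar 23→Santos, Mar 24→Ito.
Loads: Cho 1/1, Ito 2/2, Santos 2/2, Ibarra 1/1, Rivera 2/2, Horvat 2/2.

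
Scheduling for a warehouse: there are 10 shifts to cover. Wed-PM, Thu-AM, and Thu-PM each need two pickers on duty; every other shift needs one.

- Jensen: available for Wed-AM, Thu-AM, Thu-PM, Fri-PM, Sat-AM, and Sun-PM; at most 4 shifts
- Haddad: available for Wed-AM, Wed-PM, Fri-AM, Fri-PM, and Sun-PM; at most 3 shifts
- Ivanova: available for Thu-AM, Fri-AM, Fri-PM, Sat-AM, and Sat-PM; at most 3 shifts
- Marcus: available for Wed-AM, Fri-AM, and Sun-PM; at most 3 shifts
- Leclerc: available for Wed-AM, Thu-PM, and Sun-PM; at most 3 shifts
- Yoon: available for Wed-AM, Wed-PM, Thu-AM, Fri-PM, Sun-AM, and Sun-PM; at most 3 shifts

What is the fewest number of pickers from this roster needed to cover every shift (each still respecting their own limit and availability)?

5

13 slots to fill and no one can take more than 4, so at least ⌈13/4⌉ = 4 pickers are needed.
Shifts {Wed-PM, Thu-PM, Sat-PM} need 5 slots, but among the pickers available for them (Jensen, Haddad, Ivanova, Leclerc, and Yoon) any 4 together supply at most 4. So 4 pickers are not enough.
Jensen, Haddad, Ivanova, Leclerc, and Yoon alone can cover everything: Wed-AM→Jensen, Wed-PM→Haddad+Yoon, Thu-AM→Jensen+Ivanova, Thu-PM→Jensen+Leclerc, Fri-AM→Haddad, Fri-PM→Haddad, Sat-AM→Jensen, Sat-PM→Ivanova, Sun-AM→Yoon, Sun-PM→Leclerc.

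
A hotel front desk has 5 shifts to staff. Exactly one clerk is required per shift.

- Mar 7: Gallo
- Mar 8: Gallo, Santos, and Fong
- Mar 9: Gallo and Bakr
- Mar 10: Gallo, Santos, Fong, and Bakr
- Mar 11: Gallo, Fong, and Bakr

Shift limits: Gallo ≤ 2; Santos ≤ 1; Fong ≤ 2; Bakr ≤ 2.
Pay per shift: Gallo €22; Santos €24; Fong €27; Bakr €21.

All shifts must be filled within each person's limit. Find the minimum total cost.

€110

Mar 7 can only be covered by Gallo, so that assignment is forced.
Picking the cheapest available clerk for each shift independently would cost €107, but that ignores the shift limits.
An optimal schedule: Mar 7→Gallo, Mar 8→Gallo, Mar 9→Bakr, Mar 10→Santos, Mar 11→Bakr.
Total: 22 + 22 + 21 + 24 + 21 = €110.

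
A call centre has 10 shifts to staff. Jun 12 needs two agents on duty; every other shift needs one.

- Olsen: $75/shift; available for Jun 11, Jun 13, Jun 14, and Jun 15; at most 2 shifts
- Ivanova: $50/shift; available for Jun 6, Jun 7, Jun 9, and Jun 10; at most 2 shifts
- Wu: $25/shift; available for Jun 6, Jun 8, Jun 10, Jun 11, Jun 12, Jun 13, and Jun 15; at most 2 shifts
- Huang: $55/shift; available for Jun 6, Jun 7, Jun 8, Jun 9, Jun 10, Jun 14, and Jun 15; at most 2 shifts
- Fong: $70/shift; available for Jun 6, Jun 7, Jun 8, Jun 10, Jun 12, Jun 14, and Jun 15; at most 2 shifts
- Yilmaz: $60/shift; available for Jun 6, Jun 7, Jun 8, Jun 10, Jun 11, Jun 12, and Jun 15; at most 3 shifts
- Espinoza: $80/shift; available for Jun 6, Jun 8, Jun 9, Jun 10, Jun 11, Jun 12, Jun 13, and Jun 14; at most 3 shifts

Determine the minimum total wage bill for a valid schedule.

Picking the cheapest available agent for each shift independently would cost $390, but that ignores the shift limits.
An optimal schedule: Jun 6→Yilmaz, Jun 7→Ivanova, Jun 8→Huang, Jun 9→Ivanova, Jun 10→Fong, Jun 11→Wu, Jun 12→Yilmaz+Fong, Jun 13→Wu, Jun 14→Huang, Jun 15→Yilmaz.
Total: 60 + 50 + 55 + 50 + 70 + 25 + 60 + 70 + 25 + 55 + 60 = $580.

$580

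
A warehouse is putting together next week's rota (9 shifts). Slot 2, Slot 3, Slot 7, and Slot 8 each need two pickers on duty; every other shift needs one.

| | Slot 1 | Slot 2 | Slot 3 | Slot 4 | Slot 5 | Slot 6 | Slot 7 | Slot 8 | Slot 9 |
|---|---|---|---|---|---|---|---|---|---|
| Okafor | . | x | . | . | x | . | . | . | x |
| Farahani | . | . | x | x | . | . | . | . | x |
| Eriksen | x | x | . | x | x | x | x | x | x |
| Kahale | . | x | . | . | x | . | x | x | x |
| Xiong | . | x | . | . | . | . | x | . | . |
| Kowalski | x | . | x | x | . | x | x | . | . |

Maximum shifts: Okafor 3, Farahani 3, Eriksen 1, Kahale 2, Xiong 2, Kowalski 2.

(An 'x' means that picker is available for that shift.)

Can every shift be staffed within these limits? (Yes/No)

Total capacity is 13 and 13 slots are needed, so capacity alone doesn't rule it out.
Shifts {Slot 1, Slot 3, Slot 6, Slot 8} need 6 worker-slots in total, but the pickers available for any of those shifts (Farahani, Eriksen, Kahale, and Kowalski) can supply at most 5 among them. So no valid schedule exists.

No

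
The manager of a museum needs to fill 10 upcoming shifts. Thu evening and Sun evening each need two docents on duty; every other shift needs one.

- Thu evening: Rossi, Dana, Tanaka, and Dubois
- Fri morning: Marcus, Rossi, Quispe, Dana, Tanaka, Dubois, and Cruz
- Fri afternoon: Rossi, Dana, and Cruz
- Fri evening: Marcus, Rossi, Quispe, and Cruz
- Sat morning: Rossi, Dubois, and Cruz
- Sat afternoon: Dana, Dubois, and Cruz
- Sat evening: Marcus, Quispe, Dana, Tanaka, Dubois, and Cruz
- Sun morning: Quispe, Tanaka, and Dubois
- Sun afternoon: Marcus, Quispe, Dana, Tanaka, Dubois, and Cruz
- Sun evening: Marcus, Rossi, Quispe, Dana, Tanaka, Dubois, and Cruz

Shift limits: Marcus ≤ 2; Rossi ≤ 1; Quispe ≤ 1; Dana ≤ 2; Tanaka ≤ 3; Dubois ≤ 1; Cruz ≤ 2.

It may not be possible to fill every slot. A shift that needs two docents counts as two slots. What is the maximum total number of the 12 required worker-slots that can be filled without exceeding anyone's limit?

12

Total capacity across all docents is 2+1+1+2+3+1+2 = 12, and 12 slots are needed, so at most 12 can be filled.
An assignment achieving 12: Thu evening→Dana+Tanaka, Fri morning→Cruz, Fri afternoon→Rossi, Fri evening→Marcus, Sat morning→Dubois, Sat afternoon→Dana, Sat evening→Marcus, Sun morning→Quispe, Sun afternoon→Tanaka, Sun evening→Tanaka+Cruz.
Loads: Marcus 2/2, Rossi 1/1, Quispe 1/1, Dana 2/2, Tanaka 3/3, Dubois 1/1, Cruz 2/2.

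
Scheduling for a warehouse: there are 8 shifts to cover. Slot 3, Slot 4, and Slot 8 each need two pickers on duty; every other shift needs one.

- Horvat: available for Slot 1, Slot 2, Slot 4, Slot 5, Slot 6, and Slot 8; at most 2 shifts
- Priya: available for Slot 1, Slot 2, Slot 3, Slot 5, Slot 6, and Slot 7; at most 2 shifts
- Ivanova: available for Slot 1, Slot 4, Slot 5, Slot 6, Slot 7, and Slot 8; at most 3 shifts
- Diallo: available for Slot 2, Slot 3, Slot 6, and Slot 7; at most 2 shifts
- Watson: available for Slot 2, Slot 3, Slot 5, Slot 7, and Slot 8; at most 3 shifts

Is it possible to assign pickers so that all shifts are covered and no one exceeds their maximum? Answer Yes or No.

Yes

Slot 4 can only be covered by Horvat and Ivanova, so that assignment is forced.
One valid schedule: Slot 1→Horvat, Slot 2→Priya, Slot 3→Priya+Diallo, Slot 4→Horvat+Ivanova, Slot 5→Ivanova, Slot 6→Diallo, Slot 7→Watson, Slot 8→Ivanova+Watson.
Loads: Horvat 2/2, Priya 2/2, Ivanova 3/3, Diallo 2/2, Watson 2/3 — all within limits.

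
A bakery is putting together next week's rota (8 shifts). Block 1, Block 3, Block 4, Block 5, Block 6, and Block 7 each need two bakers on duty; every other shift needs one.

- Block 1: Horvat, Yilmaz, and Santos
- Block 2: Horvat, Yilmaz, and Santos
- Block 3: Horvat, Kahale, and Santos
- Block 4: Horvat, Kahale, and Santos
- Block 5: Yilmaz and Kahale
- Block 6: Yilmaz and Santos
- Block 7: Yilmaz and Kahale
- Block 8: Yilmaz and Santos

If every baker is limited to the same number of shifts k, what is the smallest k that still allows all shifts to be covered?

With 4 bakers and 14 worker-slots to fill, someone must work at least ⌈14/4⌉ = 4 shifts, so k ≥ 4.
k = 4 works: Block 1→Horvat+Santos, Block 2→Horvat, Block 3→Horvat+Kahale, Block 4→Horvat+Kahale, Block 5→Yilmaz+Kahale, Block 6→Yilmaz+Santos, Block 7→Yilmaz+Kahale, Block 8→Yilmaz.
Loads: Horvat 4, Yilmaz 4, Kahale 4, Santos 2 — all ≤ 4.

4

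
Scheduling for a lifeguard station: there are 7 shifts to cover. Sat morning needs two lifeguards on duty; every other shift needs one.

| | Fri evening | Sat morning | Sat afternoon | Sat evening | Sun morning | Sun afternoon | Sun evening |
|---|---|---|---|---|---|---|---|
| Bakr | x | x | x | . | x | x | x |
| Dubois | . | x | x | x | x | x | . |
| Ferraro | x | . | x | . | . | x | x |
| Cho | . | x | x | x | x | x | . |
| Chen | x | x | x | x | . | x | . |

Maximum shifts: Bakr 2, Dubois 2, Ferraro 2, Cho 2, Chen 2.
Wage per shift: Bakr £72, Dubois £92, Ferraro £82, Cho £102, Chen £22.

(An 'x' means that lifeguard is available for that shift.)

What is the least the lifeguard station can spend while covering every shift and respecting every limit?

£536

Picking the cheapest available lifeguard for each shift independently would cost £326, but that ignores the shift limits.
An optimal schedule: Fri evening→Chen, Sat morning→Bakr+Dubois, Sat afternoon→Ferraro, Sat evening→Chen, Sun morning→Dubois, Sun afternoon→Ferraro, Sun evening→Bakr.
Total: 22 + 72 + 92 + 82 + 22 + 92 + 82 + 72 = £536.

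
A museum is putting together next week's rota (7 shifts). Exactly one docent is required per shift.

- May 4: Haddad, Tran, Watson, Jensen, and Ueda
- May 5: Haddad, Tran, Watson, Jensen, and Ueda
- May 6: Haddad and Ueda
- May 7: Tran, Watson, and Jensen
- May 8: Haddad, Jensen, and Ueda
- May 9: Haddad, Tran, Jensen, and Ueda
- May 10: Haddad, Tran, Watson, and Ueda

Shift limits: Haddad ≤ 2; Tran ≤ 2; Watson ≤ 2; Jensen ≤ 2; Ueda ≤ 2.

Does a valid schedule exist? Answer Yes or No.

One valid schedule: May 4→Watson, May 5→Jensen, May 6→Haddad, May 7→Tran, May 8→Haddad, May 9→Tran, May 10→Watson.
Loads: Haddad 2/2, Tran 2/2, Watson 2/2, Jensen 1/2, Ueda 0/2 — all within limits.

Yes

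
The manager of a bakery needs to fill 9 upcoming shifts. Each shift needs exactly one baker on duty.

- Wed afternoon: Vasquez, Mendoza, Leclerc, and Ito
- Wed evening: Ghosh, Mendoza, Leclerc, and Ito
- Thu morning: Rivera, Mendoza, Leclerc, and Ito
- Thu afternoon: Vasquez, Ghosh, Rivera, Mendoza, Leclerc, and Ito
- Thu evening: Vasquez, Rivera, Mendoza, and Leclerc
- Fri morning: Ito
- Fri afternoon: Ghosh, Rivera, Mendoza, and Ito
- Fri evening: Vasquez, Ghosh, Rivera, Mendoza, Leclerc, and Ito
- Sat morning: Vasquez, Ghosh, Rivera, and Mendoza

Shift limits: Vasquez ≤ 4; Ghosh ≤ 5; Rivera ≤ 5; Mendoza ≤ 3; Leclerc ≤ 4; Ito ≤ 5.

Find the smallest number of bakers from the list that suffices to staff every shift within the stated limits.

9 slots to fill and no one can take more than 5, so at least ⌈9/5⌉ = 2 bakers are needed.
Vasquez and Ito alone can cover everything: Wed afternoon→Vasquez, Wed evening→Ito, Thu morning→Ito, Thu afternoon→Vasquez, Thu evening→Vasquez, Fri morning→Ito, Fri afternoon→Ito, Fri evening→Ito, Sat morning→Vasquez.

2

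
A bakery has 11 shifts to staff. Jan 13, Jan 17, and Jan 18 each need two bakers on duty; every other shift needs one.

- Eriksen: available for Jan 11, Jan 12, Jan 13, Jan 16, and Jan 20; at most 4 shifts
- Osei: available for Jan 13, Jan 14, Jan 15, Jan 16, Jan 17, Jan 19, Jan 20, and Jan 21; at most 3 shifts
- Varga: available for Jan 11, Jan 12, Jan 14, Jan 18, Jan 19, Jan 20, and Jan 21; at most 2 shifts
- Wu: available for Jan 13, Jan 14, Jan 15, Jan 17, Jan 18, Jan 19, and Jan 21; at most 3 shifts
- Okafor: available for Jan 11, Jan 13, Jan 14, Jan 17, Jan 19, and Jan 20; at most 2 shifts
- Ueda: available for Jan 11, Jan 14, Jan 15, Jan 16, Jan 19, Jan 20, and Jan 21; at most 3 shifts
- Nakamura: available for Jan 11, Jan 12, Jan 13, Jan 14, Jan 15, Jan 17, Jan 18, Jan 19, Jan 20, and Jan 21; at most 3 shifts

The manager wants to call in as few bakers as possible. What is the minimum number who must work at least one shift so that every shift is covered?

5

14 slots to fill and no one can take more than 4, so at least ⌈14/4⌉ = 4 bakers are needed.
Any 4 bakers together have capacity at most 4+3+3+3 = 13 < 14 slots, so 4 can never suffice.
Eriksen, Osei, Varga, Wu, and Okafor alone can cover everything: Jan 11→Eriksen, Jan 12→Eriksen, Jan 13→Eriksen+Okafor, Jan 14→Varga, Jan 15→Osei, Jan 16→Eriksen, Jan 17→Osei+Wu, Jan 18→Varga+Wu, Jan 19→Wu, Jan 20→Okafor, Jan 21→Osei.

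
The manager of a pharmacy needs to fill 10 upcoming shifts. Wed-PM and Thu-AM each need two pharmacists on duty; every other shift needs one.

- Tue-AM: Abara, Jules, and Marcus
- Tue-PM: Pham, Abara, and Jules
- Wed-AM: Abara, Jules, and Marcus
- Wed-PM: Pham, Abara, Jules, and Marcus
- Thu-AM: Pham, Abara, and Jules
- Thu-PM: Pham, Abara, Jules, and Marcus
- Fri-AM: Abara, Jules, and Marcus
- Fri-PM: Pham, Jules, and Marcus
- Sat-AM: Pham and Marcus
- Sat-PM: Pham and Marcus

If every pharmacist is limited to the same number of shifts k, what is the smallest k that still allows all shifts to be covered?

With 4 pharmacists and 12 worker-slots to fill, someone must work at least ⌈12/4⌉ = 3 shifts, so k ≥ 3.
k = 3 works: Tue-AM→Abara, Tue-PM→Pham, Wed-AM→Abara, Wed-PM→Jules+Marcus, Thu-AM→Abara+Jules, Thu-PM→Marcus, Fri-AM→Jules, Fri-PM→Marcus, Sat-AM→Pham, Sat-PM→Pham.
Loads: Pham 3, Abara 3, Jules 3, Marcus 3 — all ≤ 3.

3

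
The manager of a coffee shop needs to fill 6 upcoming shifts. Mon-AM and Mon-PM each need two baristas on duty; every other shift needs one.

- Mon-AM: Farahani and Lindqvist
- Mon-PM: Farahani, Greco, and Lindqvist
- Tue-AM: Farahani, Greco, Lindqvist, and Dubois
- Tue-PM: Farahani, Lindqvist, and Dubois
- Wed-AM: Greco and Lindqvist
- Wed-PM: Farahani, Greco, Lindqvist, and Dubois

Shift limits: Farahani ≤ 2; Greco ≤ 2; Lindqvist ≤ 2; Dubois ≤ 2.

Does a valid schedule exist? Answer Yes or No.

Yes

Mon-AM can only be covered by Farahani and Lindqvist, so that assignment is forced.
One valid schedule: Mon-AM→Farahani+Lindqvist, Mon-PM→Farahani+Greco, Tue-AM→Dubois, Tue-PM→Lindqvist, Wed-AM→Greco, Wed-PM→Dubois.
Loads: Farahani 2/2, Greco 2/2, Lindqvist 2/2, Dubois 2/2 — all within limits.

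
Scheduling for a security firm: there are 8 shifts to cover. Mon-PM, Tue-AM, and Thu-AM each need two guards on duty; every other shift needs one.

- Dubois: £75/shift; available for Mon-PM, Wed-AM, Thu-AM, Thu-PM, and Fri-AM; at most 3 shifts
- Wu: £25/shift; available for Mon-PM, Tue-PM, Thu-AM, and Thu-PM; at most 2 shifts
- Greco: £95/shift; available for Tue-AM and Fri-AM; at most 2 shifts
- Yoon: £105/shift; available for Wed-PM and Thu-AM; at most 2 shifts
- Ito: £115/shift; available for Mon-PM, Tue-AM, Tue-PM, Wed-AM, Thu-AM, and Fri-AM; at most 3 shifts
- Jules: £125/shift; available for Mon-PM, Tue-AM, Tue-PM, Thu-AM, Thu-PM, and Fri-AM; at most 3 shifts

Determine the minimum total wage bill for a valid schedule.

£905

Wed-PM can only be covered by Yoon, so that assignment is forced.
Picking the cheapest available guard for each shift independently would cost £715, but that ignores the shift limits.
An optimal schedule: Mon-PM→Dubois+Ito, Tue-AM→Greco+Ito, Tue-PM→Wu, Wed-AM→Dubois, Wed-PM→Yoon, Thu-AM→Dubois+Yoon, Thu-PM→Wu, Fri-AM→Greco.
Total: 75 + 115 + 95 + 115 + 25 + 75 + 105 + 75 + 105 + 25 + 95 = £905.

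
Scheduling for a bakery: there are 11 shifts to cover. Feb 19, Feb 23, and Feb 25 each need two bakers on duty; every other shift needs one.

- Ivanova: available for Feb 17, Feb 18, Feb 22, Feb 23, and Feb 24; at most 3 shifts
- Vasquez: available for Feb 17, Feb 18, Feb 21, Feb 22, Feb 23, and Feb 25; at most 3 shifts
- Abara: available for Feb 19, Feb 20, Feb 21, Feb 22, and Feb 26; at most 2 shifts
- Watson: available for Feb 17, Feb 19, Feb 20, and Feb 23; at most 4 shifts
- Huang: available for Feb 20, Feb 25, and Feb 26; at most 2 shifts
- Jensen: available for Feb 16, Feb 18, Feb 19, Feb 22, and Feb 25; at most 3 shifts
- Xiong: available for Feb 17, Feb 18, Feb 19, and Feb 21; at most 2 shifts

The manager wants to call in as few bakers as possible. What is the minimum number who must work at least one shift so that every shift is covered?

5

14 slots to fill and no one can take more than 4, so at least ⌈14/4⌉ = 4 bakers are needed.
Any 4 bakers together have capacity at most 4+3+3+3 = 13 < 14 slots, so 4 can never suffice.
Ivanova, Vasquez, Abara, Watson, and Jensen alone can cover everything: Feb 16→Jensen, Feb 17→Watson, Feb 18→Ivanova, Feb 19→Watson+Jensen, Feb 20→Abara, Feb 21→Vasquez, Feb 22→Vasquez, Feb 23→Ivanova+Watson, Feb 24→Ivanova, Feb 25→Vasquez+Jensen, Feb 26→Abara.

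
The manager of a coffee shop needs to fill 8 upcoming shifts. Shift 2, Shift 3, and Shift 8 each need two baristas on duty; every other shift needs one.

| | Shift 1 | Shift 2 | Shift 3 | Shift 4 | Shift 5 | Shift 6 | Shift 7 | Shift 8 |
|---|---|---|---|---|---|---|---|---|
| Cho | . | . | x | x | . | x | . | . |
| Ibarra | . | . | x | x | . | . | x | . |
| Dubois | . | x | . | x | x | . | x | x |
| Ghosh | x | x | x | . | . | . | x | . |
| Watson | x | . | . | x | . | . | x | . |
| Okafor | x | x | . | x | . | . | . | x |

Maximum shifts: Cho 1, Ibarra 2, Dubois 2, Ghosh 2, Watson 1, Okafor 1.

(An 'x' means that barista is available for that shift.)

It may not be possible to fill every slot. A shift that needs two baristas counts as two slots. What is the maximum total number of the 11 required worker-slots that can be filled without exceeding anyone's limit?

Total capacity across all baristas is 1+2+2+2+1+1 = 9, and 11 slots are needed, so at most 9 can be filled.
An assignment achieving 9: Shift 1→Ghosh, Shift 2→Ghosh, Shift 3→Ibarra, Shift 4→Watson, Shift 5→Dubois, Shift 6→Cho, Shift 7→Ibarra, Shift 8→Dubois+Okafor.
Loads: Cho 1/1, Ibarra 2/2, Dubois 2/2, Ghosh 2/2, Watson 1/1, Okafor 1/1.

9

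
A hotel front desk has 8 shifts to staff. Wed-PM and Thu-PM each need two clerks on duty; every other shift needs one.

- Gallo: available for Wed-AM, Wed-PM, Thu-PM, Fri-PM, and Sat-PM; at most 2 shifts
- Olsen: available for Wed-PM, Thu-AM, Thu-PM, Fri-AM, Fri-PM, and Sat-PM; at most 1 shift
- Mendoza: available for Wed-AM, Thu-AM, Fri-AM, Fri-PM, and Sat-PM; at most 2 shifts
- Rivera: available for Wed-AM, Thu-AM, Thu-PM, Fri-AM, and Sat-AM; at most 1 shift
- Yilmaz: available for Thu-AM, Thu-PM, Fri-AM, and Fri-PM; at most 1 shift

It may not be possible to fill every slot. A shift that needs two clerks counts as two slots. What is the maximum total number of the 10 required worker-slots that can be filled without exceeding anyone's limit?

Total capacity across all clerks is 2+1+2+1+1 = 7, and 10 slots are needed, so at most 7 can be filled.
An assignment achieving 7: Wed-AM→Gallo, Wed-PM→Gallo+Olsen, Thu-AM→Mendoza, Thu-PM→Yilmaz, Sat-AM→Rivera, Sat-PM→Mendoza.
Loads: Gallo 2/2, Olsen 1/1, Mendoza 2/2, Rivera 1/1, Yilmaz 1/1.

7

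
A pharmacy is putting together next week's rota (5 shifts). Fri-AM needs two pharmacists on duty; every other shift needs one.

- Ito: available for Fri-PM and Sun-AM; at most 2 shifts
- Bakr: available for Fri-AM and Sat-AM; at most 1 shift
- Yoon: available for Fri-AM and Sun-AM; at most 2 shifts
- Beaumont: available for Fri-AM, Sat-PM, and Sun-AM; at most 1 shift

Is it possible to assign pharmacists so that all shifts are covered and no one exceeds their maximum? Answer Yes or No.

No

Total capacity is 6 and 6 slots are needed, so capacity alone doesn't rule it out.
Shifts {Fri-AM, Sat-AM, Sat-PM} need 4 worker-slots in total, but the pharmacists available for any of those shifts (Bakr, Yoon, and Beaumont) can supply at most 3 among them. So no valid schedule exists.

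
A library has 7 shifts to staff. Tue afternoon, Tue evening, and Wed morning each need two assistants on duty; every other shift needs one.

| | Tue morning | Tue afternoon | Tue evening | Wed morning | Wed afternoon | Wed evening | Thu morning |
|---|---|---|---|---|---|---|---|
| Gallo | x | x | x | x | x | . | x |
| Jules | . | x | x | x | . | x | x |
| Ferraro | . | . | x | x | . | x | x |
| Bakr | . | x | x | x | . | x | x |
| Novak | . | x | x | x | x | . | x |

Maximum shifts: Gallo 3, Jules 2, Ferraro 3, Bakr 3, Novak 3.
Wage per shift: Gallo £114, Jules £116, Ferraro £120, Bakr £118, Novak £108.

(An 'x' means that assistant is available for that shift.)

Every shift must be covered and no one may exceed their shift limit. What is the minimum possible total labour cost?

£1134

Tue morning can only be covered by Gallo, so that assignment is forced.
Picking the cheapest available assistant for each shift independently would cost £1112, but that ignores the shift limits.
An optimal schedule: Tue morning→Gallo, Tue afternoon→Novak+Gallo, Tue evening→Gallo+Bakr, Wed morning→Jules+Bakr, Wed afternoon→Novak, Wed evening→Jules, Thu morning→Novak.
Total: 114 + 108 + 114 + 114 + 118 + 116 + 118 + 108 + 116 + 108 = £1134.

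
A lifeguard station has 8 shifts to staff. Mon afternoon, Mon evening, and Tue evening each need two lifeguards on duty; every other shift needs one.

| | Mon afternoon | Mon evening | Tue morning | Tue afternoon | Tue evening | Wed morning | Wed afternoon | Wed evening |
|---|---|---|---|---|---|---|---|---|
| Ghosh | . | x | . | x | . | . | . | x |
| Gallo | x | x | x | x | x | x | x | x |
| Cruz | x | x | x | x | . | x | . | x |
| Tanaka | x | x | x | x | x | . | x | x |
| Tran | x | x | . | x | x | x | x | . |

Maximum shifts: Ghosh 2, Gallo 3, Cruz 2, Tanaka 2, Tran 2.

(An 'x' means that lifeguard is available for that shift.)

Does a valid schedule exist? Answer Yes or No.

One valid schedule: Mon afternoon→Cruz+Tran, Mon evening→Cruz+Tran, Tue morning→Gallo, Tue afternoon→Ghosh, Tue evening→Gallo+Tanaka, Wed morning→Gallo, Wed afternoon→Tanaka, Wed evening→Ghosh.
Loads: Ghosh 2/2, Gallo 3/3, Cruz 2/2, Tanaka 2/2, Tran 2/2 — all within limits.

Yes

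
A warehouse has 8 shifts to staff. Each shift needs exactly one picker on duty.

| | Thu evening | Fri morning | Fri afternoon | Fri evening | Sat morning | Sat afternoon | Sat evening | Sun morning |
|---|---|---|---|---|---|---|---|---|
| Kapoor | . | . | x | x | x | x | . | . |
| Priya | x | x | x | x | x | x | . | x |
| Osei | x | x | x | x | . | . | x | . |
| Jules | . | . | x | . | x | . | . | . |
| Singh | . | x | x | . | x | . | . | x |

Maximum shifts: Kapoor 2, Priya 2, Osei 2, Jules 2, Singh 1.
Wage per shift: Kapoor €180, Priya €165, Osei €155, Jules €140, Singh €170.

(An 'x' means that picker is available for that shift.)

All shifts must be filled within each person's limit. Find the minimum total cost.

Sat evening can only be covered by Osei, so that assignment is forced.
Picking the cheapest available picker for each shift independently would cost €1230, but that ignores the shift limits.
An optimal schedule: Thu evening→Osei, Fri morning→Singh, Fri afternoon→Jules, Fri evening→Kapoor, Sat morning→Jules, Sat afternoon→Priya, Sat evening→Osei, Sun morning→Priya.
Total: 155 + 170 + 140 + 180 + 140 + 165 + 155 + 165 = €1270.

€1270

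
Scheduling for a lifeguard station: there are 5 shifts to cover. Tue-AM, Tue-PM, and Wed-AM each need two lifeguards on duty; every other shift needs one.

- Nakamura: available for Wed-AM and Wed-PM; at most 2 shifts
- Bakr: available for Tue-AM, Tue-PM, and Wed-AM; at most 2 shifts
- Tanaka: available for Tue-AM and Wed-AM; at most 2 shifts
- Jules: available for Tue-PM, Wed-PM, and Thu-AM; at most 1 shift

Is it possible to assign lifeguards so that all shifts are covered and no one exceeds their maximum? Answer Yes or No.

No

Shifts {Tue-PM, Thu-AM} need 3 worker-slots in total, but the lifeguards available for any of those shifts (Bakr and Jules) can supply at most 2 among them. So no valid schedule exists.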